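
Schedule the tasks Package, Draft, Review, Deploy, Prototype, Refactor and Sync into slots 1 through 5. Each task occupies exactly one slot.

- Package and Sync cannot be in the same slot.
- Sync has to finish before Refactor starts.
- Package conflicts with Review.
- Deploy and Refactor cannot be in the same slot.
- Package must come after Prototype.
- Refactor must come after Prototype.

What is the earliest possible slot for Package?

2

Precedence pushes Package to at least 2.
Package at 2 is achievable: Review=1; Package=2; Refactor=2; Draft=1; Prototype=1; Sync=1; Deploy=1.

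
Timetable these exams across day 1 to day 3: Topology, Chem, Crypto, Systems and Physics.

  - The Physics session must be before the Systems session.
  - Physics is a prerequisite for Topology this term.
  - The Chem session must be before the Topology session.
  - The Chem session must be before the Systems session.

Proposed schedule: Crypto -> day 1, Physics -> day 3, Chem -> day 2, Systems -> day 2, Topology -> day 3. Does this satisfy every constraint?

No. The Physics session must be before the Systems session is not satisfied.

The Chem session must be before the Topology session — holds.
The Physics session must be before the Systems session — violated.
The Chem session must be before the Systems session — violated.
Physics is a prerequisite for Topology this term — violated.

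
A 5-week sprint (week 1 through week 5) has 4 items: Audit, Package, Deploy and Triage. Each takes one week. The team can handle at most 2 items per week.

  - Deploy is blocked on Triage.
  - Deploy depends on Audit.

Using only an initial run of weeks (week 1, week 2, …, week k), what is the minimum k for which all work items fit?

2

The precedence chain requires at least 2 distinct weeks.
With at most 2 per week and 4 work items, at least 2 weeks are needed.
2 works (last occupied week: week 2): for example Audit -> week 1; Triage -> week 1; Package -> week 2; Deploy -> week 2.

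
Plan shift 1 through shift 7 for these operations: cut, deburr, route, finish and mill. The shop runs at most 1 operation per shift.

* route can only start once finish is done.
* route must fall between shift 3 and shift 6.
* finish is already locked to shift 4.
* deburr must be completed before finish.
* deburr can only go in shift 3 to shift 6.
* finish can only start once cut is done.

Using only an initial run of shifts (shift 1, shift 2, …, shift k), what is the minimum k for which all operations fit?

5 shifts

The precedence chain requires at least 3 distinct shifts.
With at most 1 per shift and 5 operations, at least 5 shifts are needed.
Propagating the time windows through the other constraints, route can't land before shift 5, so the schedule must run through at least shift 5.
5 works (last occupied shift: shift 5): for example finish in shift 4, cut in shift 1, route in shift 5, mill in shift 2, deburr in shift 3.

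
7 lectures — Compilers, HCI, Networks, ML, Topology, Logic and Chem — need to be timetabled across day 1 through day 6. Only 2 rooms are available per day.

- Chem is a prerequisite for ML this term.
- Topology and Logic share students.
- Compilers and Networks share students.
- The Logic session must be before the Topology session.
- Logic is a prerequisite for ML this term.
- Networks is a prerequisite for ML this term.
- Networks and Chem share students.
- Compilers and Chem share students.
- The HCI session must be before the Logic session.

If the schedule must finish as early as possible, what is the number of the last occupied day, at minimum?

4

The precedence chain requires at least 3 distinct days.
With at most 2 per day and 7 lectures, at least 4 days are needed.
4 works (last occupied day: day 4): for example Networks -> day 1, Compilers -> day 4, HCI -> day 1, Topology -> day 3, ML -> day 3, Logic -> day 2, Chem -> day 2.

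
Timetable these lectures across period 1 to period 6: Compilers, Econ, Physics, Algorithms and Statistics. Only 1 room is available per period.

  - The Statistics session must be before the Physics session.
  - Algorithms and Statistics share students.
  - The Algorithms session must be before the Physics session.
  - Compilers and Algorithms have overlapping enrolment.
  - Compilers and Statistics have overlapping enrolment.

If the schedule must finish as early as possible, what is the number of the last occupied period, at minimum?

The precedence chain requires at least 2 distinct periods.
With at most 1 per period and 5 lectures, at least 5 periods are needed.
5 works (last occupied period: period 5): for example Algorithms -> period 1; Compilers -> period 4; Physics -> period 3; Econ -> period 5; Statistics -> period 2.

5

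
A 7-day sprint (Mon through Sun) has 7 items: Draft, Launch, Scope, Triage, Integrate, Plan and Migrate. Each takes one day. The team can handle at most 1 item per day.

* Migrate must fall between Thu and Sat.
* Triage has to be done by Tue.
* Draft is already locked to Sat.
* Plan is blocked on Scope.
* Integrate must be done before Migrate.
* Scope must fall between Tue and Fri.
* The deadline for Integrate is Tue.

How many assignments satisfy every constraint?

Splitting on Launch: it can be Wed (4), Thu (2), Fri (2), Sun (4). Listing each branch's schedules as (Draft, Scope, Triage, Integrate, Plan, Migrate):
Launch=Wed: (Sat,Thu,Mon,Tue,Sun,Fri) (Sat,Thu,Tue,Mon,Sun,Fri) (Sat,Fri,Mon,Tue,Sun,Thu) (Sat,Fri,Tue,Mon,Sun,Thu) — 4.
Launch=Thu: (Sat,Wed,Mon,Tue,Sun,Fri) (Sat,Wed,Tue,Mon,Sun,Fri) — 2.
Launch=Fri: (Sat,Wed,Mon,Tue,Sun,Thu) (Sat,Wed,Tue,Mon,Sun,Thu) — 2.
Launch=Sun: (Sat,Wed,Mon,Tue,Thu,Fri) (Sat,Wed,Mon,Tue,Fri,Thu) (Sat,Wed,Tue,Mon,Thu,Fri) (Sat,Wed,Tue,Mon,Fri,Thu) — 4.
Summing: 4 + 2 + 2 + 4 = 12.

12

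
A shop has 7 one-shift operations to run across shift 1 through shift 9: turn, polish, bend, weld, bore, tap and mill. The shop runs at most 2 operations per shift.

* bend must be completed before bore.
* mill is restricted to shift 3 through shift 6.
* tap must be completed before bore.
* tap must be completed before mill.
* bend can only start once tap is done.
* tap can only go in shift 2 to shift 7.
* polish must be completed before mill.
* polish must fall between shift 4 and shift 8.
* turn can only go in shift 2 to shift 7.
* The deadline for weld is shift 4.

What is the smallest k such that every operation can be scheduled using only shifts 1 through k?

The precedence chain requires at least 3 distinct shifts.
With at most 2 per shift and 7 operations, at least 4 shifts are needed.
Propagating the time windows through the other constraints, mill can't land before shift 5, so the schedule must run through at least shift 5.
5 works (last occupied shift: shift 5): for example tap=shift 2, turn=shift 2, polish=shift 4, bend=shift 3, weld=shift 1, bore=shift 4, mill=shift 5.

5 shifts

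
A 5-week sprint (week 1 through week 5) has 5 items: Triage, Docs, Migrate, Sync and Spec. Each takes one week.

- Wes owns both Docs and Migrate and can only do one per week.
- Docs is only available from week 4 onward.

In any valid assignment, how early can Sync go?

Sync at week 1 is achievable: Docs=week 4, Migrate=week 1, Spec=week 1, Triage=week 1, Sync=week 1.

week 1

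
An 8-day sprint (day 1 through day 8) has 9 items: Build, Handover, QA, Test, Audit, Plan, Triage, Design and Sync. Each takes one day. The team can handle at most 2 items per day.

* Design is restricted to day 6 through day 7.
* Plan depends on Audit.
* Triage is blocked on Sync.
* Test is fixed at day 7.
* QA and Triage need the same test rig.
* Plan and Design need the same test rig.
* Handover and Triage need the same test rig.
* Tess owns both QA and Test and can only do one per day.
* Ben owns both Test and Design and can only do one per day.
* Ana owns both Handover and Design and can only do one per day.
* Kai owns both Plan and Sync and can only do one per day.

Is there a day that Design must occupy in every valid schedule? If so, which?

Design's window is day 6–day 7.
Test is fixed at day 7, and Design can't share a day with Test.
So Design must be day 6.

day 6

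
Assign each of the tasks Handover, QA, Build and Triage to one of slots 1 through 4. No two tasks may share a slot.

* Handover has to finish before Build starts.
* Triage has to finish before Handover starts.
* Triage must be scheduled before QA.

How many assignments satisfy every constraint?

3

Enumerating: QA=3, Triage=1, Handover=2, Build=4 | Triage in 1, QA in 4, Build in 3, Handover in 2 | Build=4; Handover=3; QA=2; Triage=1.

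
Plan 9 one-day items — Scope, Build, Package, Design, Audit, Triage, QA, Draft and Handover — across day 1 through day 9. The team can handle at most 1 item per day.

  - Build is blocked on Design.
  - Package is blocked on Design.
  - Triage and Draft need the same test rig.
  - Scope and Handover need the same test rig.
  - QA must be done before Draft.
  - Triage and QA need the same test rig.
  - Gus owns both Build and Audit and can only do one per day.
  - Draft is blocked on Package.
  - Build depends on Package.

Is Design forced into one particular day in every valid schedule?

Design can be day 1 (e.g. Audit=day 7, Package=day 2, Scope=day 6, Draft=day 5, Handover=day 9, QA=day 4, Design=day 1, Build=day 3, Triage=day 8) or day 2 (e.g. Scope in day 6; QA in day 1; Build in day 4; Package in day 3; Design in day 2; Draft in day 5; Audit in day 7; Triage in day 8; Handover in day 9).

No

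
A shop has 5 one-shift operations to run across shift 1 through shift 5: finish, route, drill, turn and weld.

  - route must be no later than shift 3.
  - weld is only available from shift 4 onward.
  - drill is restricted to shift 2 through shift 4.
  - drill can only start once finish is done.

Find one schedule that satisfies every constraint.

drill=shift 2, weld=shift 4, finish=shift 1, route=shift 1, turn=shift 1

Checking: finish(shift 1) before drill(shift 2); weld=shift 4 in [shift 4,shift 5]; route=shift 1 in [shift 1,shift 3]; drill=shift 2 in [shift 2,shift 4].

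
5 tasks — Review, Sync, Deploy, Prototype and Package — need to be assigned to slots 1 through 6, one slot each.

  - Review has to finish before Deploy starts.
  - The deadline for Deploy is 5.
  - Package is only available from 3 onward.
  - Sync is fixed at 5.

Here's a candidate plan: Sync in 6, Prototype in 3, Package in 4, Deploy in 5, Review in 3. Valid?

Package is only available from 3 onward — holds.
Sync is fixed at 5 — violated.
The deadline for Deploy is 5 — holds.
Review has to finish before Deploy starts — holds.

No — it violates: Sync is fixed at 5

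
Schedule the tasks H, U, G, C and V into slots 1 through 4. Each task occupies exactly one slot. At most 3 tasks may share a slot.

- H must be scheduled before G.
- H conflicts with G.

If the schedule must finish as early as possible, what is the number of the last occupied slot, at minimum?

slot 2

The precedence chain requires at least 2 distinct slots.
With at most 3 per slot and 5 tasks, at least 2 slots are needed.
2 works (last occupied slot: 2): for example C in 1, H in 1, G in 2, U in 1, V in 2.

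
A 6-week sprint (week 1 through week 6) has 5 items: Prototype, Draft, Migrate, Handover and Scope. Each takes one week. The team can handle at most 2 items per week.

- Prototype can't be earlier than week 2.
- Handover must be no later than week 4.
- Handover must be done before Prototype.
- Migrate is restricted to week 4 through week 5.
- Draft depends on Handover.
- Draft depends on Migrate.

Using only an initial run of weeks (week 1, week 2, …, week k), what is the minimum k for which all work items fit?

The precedence chain requires at least 2 distinct weeks.
With at most 2 per week and 5 work items, at least 3 weeks are needed.
Propagating the time windows through the other constraints, Draft can't land before week 5, so the schedule must run through at least week 5.
5 works (last occupied week: week 5): for example Scope -> week 1, Migrate -> week 4, Prototype -> week 2, Handover -> week 1, Draft -> week 5.

5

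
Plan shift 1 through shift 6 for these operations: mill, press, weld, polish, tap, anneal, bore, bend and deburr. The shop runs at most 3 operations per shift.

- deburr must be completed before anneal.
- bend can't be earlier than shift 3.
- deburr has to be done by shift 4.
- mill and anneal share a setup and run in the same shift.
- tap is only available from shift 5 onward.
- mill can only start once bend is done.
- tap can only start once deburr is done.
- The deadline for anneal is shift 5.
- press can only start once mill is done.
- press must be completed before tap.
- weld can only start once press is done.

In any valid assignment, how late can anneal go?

Anneal must be in the same shift as mill, which can't be before shift 4, so anneal is at least shift 4; anneal's own window allows nothing later than shift 5; anneal must be in the same shift as mill, which can't be after shift 4, so anneal is at most shift 4.
anneal at shift 4 is achievable: anneal -> shift 4; tap -> shift 6; weld -> shift 6; polish -> shift 1; mill -> shift 4; bore -> shift 1; press -> shift 5; bend -> shift 3; deburr -> shift 1.

shift 4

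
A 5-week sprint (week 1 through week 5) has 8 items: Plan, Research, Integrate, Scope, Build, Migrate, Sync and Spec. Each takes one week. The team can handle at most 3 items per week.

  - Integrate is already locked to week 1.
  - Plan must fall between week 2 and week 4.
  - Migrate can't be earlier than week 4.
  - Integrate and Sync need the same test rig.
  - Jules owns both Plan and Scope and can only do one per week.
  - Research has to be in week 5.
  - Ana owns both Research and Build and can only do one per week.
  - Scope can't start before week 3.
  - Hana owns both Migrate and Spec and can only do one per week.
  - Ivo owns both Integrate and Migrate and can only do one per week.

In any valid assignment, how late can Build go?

Build at week 4 is achievable: Spec -> week 1, Migrate -> week 4, Scope -> week 3, Research -> week 5, Build -> week 4, Integrate -> week 1, Plan -> week 2, Sync -> week 2.
Nothing later works — the conflict and capacity constraints rule out every week after week 4.

week 4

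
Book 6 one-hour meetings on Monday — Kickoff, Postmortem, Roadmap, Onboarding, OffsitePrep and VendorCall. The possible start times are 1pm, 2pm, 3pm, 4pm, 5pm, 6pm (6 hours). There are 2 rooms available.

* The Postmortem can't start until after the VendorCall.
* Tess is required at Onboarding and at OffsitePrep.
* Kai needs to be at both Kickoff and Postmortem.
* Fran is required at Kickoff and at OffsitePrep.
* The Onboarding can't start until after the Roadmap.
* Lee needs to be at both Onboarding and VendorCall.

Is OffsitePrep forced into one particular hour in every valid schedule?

OffsitePrep can be 1pm (e.g. Onboarding -> 3pm, Kickoff -> 3pm, Postmortem -> 2pm, VendorCall -> 1pm, Roadmap -> 2pm, OffsitePrep -> 1pm) or 2pm (e.g. Onboarding -> 3pm; Postmortem -> 2pm; Roadmap -> 1pm; Kickoff -> 3pm; VendorCall -> 1pm; OffsitePrep -> 2pm).

No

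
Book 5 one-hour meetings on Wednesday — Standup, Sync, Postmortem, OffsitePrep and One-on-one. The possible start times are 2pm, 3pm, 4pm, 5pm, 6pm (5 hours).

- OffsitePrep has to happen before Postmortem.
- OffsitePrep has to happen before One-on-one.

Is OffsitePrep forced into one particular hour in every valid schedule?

No

OffsitePrep can be 2pm (e.g. Sync -> 2pm, OffsitePrep -> 2pm, Standup -> 2pm, One-on-one -> 3pm, Postmortem -> 3pm) or 3pm (e.g. One-on-one -> 4pm; Standup -> 2pm; Sync -> 2pm; Postmortem -> 4pm; OffsitePrep -> 3pm).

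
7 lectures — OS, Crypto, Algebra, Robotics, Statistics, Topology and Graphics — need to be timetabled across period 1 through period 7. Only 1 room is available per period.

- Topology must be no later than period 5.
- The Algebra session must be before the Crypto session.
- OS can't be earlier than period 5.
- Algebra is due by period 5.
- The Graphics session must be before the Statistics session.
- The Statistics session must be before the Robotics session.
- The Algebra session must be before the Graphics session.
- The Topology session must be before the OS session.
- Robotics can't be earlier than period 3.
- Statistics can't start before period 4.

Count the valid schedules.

Splitting on OS: it can be period 5 (14), period 6 (16), period 7 (16). Listing each branch's schedules as (Crypto, Algebra, Robotics, Statistics, Topology, Graphics) by period number:
OS=period 5: (2,1,7,6,3,4) (2,1,7,6,4,3) (3,1,7,6,2,4) (3,1,7,6,4,2) (3,2,7,6,1,4) (4,1,7,6,2,3) (4,1,7,6,3,2) (4,2,7,6,1,3) (6,1,7,4,2,3) (6,1,7,4,3,2) (6,2,7,4,1,3) (7,1,6,4,2,3) (7,1,6,4,3,2) (7,2,6,4,1,3) — 14.
OS=period 6: (2,1,7,4,5,3) (2,1,7,5,3,4) (2,1,7,5,4,3) (3,1,7,4,5,2) (3,1,7,5,2,4) (3,1,7,5,4,2) (3,2,7,5,1,4) (4,1,7,5,2,3) (4,1,7,5,3,2) (4,2,7,5,1,3) (5,1,7,4,2,3) (5,1,7,4,3,2) (5,2,7,4,1,3) (7,1,5,4,2,3) (7,1,5,4,3,2) (7,2,5,4,1,3) — 16.
OS=period 7: (2,1,6,4,5,3) (2,1,6,5,3,4) (2,1,6,5,4,3) (3,1,6,4,5,2) (3,1,6,5,2,4) (3,1,6,5,4,2) (3,2,6,5,1,4) (4,1,6,5,2,3) (4,1,6,5,3,2) (4,2,6,5,1,3) (5,1,6,4,2,3) (5,1,6,4,3,2) (5,2,6,4,1,3) (6,1,5,4,2,3) (6,1,5,4,3,2) (6,2,5,4,1,3) — 16.
Summing: 14 + 16 + 16 = 46.

46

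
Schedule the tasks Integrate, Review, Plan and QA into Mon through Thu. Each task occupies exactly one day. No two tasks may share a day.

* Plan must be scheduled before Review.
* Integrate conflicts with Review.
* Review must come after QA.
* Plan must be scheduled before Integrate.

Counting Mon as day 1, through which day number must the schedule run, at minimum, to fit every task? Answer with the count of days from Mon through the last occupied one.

4

The precedence chain requires at least 2 distinct days.
With at most 1 per day and 4 tasks, at least 4 days are needed.
4 works (last occupied day: Thu): for example Integrate -> Thu; QA -> Tue; Plan -> Mon; Review -> Wed.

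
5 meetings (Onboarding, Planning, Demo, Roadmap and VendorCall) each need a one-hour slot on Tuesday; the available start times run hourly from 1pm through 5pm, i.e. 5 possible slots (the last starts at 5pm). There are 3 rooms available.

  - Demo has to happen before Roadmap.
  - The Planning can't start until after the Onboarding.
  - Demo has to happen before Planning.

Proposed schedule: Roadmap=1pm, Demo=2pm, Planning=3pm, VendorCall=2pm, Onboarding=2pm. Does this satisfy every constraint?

Invalid. Demo has to happen before Roadmap.

The Planning can't start until after the Onboarding — holds.
Demo has to happen before Roadmap — violated.
There are 3 rooms available — holds.
Demo has to happen before Planning — holds.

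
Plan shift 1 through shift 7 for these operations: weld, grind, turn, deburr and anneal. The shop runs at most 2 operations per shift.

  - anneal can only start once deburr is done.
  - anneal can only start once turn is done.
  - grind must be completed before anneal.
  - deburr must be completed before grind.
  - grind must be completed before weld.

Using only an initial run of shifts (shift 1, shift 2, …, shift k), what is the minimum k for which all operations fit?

3

The precedence chain requires at least 3 distinct shifts.
With at most 2 per shift and 5 operations, at least 3 shifts are needed.
3 works (last occupied shift: shift 3): for example weld in shift 3, deburr in shift 1, anneal in shift 3, grind in shift 2, turn in shift 1.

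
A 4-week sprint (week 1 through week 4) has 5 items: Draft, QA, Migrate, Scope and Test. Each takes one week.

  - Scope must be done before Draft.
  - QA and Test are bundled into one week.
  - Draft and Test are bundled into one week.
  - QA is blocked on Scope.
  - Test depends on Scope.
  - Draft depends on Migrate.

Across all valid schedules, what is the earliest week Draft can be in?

week 2

Precedence pushes Draft to at least week 2.
Draft at week 2 is achievable: Scope in week 1, Test in week 2, QA in week 2, Draft in week 2, Migrate in week 1.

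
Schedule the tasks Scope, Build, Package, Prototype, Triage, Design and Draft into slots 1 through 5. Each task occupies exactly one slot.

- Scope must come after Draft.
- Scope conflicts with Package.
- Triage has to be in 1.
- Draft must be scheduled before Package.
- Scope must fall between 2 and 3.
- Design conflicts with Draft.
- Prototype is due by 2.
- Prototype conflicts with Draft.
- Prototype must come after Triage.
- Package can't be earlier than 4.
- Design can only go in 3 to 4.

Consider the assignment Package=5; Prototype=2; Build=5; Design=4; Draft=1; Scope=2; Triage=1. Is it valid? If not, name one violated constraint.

Scope conflicts with Package — holds.
Scope must fall between 2 and 3 — holds.
Design conflicts with Draft — holds.
Scope must come after Draft — holds.
Draft must be scheduled before Package — holds.
Prototype conflicts with Draft — holds.
Prototype is due by 2 — holds.
Prototype must come after Triage — holds.
Package can't be earlier than 4 — holds.
Design can only go in 3 to 4 — holds.
Triage has to be in 1 — holds.

Yes, all constraints hold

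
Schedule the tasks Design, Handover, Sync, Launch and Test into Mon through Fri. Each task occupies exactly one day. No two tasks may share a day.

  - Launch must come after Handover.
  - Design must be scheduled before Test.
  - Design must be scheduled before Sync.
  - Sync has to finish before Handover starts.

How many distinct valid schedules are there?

4

Enumerating: Launch in Thu, Handover in Wed, Test in Fri, Design in Mon, Sync in Tue | Design=Mon; Sync=Tue; Test=Thu; Launch=Fri; Handover=Wed | Test in Wed, Design in Mon, Launch in Fri, Sync in Tue, Handover in Thu | Launch=Fri, Sync=Wed, Handover=Thu, Test=Tue, Design=Mon.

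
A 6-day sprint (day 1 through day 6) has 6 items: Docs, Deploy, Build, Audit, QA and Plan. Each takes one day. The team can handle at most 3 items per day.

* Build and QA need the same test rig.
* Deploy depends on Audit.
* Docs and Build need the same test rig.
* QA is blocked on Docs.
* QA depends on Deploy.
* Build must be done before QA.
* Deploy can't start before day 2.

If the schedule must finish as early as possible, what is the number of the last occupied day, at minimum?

The precedence chain requires at least 3 distinct days.
With at most 3 per day and 6 tasks, at least 2 days are needed.
3 works (last occupied day: day 3): for example Docs=day 1, Build=day 2, QA=day 3, Audit=day 1, Plan=day 1, Deploy=day 2.

3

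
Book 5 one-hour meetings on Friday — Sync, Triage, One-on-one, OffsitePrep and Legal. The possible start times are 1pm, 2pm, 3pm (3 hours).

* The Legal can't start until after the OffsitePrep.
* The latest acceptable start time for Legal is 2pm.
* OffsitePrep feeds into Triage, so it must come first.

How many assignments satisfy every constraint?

18

Splitting on Sync: it can be 1pm (6), 2pm (6), 3pm (6). Listing each branch's schedules as (Triage, One-on-one, OffsitePrep, Legal):
Sync=1pm: (2pm,1pm,1pm,2pm) (2pm,2pm,1pm,2pm) (2pm,3pm,1pm,2pm) (3pm,1pm,1pm,2pm) (3pm,2pm,1pm,2pm) (3pm,3pm,1pm,2pm) — 6.
Sync=2pm: (2pm,1pm,1pm,2pm) (2pm,2pm,1pm,2pm) (2pm,3pm,1pm,2pm) (3pm,1pm,1pm,2pm) (3pm,2pm,1pm,2pm) (3pm,3pm,1pm,2pm) — 6.
Sync=3pm: (2pm,1pm,1pm,2pm) (2pm,2pm,1pm,2pm) (2pm,3pm,1pm,2pm) (3pm,1pm,1pm,2pm) (3pm,2pm,1pm,2pm) (3pm,3pm,1pm,2pm) — 6.
Summing: 6 + 6 + 6 = 18.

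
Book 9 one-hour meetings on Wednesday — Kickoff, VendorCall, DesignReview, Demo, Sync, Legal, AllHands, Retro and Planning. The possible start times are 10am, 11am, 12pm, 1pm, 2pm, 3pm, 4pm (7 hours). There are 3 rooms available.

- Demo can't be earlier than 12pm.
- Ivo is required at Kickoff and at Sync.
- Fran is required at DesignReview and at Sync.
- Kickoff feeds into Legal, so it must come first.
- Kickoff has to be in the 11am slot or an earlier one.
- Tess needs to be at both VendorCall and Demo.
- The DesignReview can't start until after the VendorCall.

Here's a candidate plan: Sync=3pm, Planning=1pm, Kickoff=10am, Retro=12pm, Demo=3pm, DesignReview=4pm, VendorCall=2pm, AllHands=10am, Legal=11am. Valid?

Demo can't be earlier than 12pm — holds.
Ivo is required at Kickoff and at Sync — holds.
The DesignReview can't start until after the VendorCall — holds.
Kickoff feeds into Legal, so it must come first — holds.
Tess needs to be at both VendorCall and Demo — holds.
Kickoff has to be in the 11am slot or an earlier one — holds.
Fran is required at DesignReview and at Sync — holds.
There are 3 rooms available — holds.

Yes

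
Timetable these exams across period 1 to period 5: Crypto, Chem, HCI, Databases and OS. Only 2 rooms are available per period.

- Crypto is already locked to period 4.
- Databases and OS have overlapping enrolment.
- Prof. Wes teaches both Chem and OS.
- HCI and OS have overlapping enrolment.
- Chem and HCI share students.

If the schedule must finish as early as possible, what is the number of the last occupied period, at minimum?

period 4

With at most 2 per period and 5 exams, at least 3 periods are needed.
Crypto can't be placed before period 4, so the schedule must run through at least period 4.
4 works (last occupied period: period 4): for example Chem -> period 1; Databases -> period 1; HCI -> period 2; OS -> period 3; Crypto -> period 4.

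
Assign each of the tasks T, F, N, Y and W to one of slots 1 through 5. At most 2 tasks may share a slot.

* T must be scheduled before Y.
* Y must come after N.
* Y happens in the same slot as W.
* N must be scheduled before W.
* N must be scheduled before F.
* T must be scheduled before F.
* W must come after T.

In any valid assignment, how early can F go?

Precedence pushes F to at least 2.
F at 2 is achievable: F -> 2; T -> 1; N -> 1; W -> 3; Y -> 3.

2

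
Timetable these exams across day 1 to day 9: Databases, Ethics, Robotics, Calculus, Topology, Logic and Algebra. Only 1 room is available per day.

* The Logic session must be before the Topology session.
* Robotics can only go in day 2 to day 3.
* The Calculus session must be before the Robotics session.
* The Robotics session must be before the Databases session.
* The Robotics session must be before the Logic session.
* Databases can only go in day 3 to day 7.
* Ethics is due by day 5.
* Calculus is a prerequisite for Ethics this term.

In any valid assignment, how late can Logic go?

day 8

Precedence pushes Logic to at least day 3; downstream work caps Logic at day 8.
Logic at day 8 is achievable: Topology -> day 9, Algebra -> day 5, Ethics -> day 4, Databases -> day 3, Calculus -> day 1, Logic -> day 8, Robotics -> day 2.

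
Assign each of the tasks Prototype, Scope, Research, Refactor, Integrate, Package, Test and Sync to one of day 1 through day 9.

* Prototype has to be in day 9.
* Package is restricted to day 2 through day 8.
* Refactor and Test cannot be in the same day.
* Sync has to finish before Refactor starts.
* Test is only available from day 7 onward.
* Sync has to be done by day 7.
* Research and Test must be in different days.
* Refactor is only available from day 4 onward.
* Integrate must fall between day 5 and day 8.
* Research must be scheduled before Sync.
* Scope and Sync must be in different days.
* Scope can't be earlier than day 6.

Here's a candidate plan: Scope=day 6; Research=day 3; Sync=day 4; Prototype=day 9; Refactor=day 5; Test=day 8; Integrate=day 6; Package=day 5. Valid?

Prototype has to be in day 9 — holds.
Scope and Sync must be in different days — holds.
Research must be scheduled before Sync — holds.
Scope can't be earlier than day 6 — holds.
Refactor and Test cannot be in the same day — holds.
Package is restricted to day 2 through day 8 — holds.
Refactor is only available from day 4 onward — holds.
Research and Test must be in different days — holds.
Integrate must fall between day 5 and day 8 — holds.
Sync has to finish before Refactor starts — holds.
Test is only available from day 7 onward — holds.
Sync has to be done by day 7 — holds.

Yes, all constraints hold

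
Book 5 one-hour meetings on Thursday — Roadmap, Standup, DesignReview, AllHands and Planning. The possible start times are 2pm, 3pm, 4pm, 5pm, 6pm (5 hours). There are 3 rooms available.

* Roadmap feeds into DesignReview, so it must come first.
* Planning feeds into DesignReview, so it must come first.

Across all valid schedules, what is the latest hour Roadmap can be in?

Downstream work caps Roadmap at 5pm.
Roadmap at 5pm is achievable: Standup in 2pm, DesignReview in 6pm, Planning in 2pm, Roadmap in 5pm, AllHands in 2pm.

5pm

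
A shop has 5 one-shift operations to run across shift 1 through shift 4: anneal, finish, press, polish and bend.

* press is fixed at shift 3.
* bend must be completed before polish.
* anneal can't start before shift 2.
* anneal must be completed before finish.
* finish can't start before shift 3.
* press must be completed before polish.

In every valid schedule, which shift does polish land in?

shift 4

Precedence pushes polish to at least shift 4.
So polish is pinned to shift 4.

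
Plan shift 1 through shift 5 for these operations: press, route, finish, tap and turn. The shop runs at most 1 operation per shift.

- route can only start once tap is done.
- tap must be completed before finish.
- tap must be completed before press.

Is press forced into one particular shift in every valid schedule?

press can be shift 2 (e.g. tap -> shift 1, turn -> shift 5, press -> shift 2, finish -> shift 4, route -> shift 3) or shift 3 (e.g. press in shift 3; tap in shift 1; turn in shift 5; finish in shift 4; route in shift 2).

No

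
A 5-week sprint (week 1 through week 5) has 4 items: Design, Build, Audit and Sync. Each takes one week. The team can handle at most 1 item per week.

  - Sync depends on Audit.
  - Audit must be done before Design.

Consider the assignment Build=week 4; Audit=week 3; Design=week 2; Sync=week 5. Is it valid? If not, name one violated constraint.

No. Audit must be done before Design is not satisfied.

Audit must be done before Design — violated.
The team can handle at most 1 item per week — holds.
Sync depends on Audit — holds.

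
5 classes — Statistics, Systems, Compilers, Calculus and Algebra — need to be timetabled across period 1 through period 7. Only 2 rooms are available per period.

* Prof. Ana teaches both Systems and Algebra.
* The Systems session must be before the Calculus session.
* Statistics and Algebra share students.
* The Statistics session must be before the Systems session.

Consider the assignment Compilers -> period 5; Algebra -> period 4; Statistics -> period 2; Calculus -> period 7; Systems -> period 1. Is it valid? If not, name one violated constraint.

Only 2 rooms are available per period — holds.
Prof. Ana teaches both Systems and Algebra — holds.
Statistics and Algebra share students — holds.
The Systems session must be before the Calculus session — holds.
The Statistics session must be before the Systems session — violated.

No. The Statistics session must be before the Systems session is not satisfied.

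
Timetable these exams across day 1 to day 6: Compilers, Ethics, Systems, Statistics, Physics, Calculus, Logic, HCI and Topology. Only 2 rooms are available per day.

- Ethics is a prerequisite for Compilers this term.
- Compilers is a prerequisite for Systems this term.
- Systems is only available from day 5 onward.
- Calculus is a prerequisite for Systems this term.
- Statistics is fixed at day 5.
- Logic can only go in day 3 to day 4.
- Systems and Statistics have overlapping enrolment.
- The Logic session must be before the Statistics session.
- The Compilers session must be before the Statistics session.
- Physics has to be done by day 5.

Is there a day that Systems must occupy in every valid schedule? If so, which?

day 6

Systems's window is day 5–day 6.
Statistics is fixed at day 5, and Systems can't share a day with Statistics.
So Systems must be day 6.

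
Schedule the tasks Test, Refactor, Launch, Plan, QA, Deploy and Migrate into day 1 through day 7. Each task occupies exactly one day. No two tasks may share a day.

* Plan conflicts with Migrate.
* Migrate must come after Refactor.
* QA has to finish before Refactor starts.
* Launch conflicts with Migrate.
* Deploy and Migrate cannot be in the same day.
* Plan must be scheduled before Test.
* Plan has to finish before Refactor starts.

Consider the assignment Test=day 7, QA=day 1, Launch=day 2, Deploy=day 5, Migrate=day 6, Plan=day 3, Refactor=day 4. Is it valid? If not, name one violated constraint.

Plan conflicts with Migrate — holds.
Launch conflicts with Migrate — holds.
Plan must be scheduled before Test — holds.
Deploy and Migrate cannot be in the same day — holds.
Plan has to finish before Refactor starts — holds.
Migrate must come after Refactor — holds.
QA has to finish before Refactor starts — holds.
No two tasks may share a day — holds.

Yes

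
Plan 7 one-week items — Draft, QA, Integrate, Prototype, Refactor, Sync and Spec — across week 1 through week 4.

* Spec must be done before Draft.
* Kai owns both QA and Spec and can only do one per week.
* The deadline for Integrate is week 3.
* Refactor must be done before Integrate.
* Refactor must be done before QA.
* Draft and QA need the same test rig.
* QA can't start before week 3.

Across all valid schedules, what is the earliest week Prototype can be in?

Prototype at week 1 is achievable: Integrate in week 2; QA in week 3; Draft in week 2; Sync in week 1; Prototype in week 1; Refactor in week 1; Spec in week 1.

week 1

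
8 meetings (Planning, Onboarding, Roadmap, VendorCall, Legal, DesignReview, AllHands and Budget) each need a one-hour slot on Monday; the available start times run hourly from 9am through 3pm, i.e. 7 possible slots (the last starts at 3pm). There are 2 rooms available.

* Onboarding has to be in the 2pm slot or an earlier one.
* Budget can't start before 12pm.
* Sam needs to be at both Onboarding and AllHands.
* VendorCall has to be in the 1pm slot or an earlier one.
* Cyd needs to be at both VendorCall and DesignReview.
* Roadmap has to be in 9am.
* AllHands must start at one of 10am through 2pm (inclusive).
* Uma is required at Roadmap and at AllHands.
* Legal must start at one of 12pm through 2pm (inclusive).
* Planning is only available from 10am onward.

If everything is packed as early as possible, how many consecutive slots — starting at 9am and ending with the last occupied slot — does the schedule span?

With at most 2 per slot and 8 meetings, at least 4 slots are needed.
Legal can't be placed before 12pm — that is slot 4 counting from 9am — so the schedule must run through at least 4 slots.
4 works (last occupied slot: 12pm): for example AllHands in 10am, DesignReview in 11am, Planning in 10am, Onboarding in 11am, Legal in 12pm, Roadmap in 9am, VendorCall in 9am, Budget in 12pm.

4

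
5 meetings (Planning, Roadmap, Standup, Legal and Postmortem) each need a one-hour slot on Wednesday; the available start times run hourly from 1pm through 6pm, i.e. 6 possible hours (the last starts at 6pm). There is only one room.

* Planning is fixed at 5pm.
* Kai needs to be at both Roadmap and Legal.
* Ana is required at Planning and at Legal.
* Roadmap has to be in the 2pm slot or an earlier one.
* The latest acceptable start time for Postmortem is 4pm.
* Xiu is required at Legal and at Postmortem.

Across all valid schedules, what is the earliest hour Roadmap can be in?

Roadmap's own window allows nothing later than 2pm.
Roadmap at 1pm is achievable: Legal=4pm; Planning=5pm; Standup=3pm; Postmortem=2pm; Roadmap=1pm.

1pm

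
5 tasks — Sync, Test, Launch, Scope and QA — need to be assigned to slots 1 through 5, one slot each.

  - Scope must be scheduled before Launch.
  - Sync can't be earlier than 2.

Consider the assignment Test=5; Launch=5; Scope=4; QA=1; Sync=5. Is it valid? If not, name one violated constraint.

Scope must be scheduled before Launch — holds.
Sync can't be earlier than 2 — holds.

Yes, all constraints hold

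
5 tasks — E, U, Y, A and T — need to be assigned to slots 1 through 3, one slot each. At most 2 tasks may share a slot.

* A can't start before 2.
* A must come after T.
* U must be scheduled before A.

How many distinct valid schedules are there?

Splitting on E: it can be 1 (6), 2 (7), 3 (8). Listing each branch's schedules as (U, Y, A, T):
E=1: (1,2,3,2) (1,3,3,2) (2,1,3,2) (2,2,3,1) (2,3,3,1) (2,3,3,2) — 6.
E=2: (1,1,3,2) (1,2,3,1) (1,3,2,1) (1,3,3,1) (1,3,3,2) (2,1,3,1) (2,3,3,1) — 7.
E=3: (1,1,3,2) (1,2,2,1) (1,2,3,1) (1,2,3,2) (1,3,2,1) (2,1,3,1) (2,1,3,2) (2,2,3,1) — 8.
Summing: 6 + 7 + 8 = 21.

21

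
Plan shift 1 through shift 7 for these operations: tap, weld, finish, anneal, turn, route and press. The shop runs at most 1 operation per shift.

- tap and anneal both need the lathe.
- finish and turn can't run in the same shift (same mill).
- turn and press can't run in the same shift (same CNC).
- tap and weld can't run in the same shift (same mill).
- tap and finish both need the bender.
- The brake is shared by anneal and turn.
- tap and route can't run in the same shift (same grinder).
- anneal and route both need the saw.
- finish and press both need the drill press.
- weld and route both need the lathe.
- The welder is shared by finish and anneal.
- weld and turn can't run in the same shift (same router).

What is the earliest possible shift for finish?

finish at shift 1 is achievable: weld -> shift 3; anneal -> shift 4; press -> shift 7; tap -> shift 2; finish -> shift 1; turn -> shift 5; route -> shift 6.

shift 1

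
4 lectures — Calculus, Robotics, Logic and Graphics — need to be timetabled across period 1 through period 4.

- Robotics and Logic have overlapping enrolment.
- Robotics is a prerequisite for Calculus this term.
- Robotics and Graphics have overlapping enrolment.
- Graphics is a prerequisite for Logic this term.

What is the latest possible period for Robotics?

Downstream work caps Robotics at period 3.
Robotics at period 3 is achievable: Graphics=period 1, Logic=period 2, Calculus=period 4, Robotics=period 3.

period 3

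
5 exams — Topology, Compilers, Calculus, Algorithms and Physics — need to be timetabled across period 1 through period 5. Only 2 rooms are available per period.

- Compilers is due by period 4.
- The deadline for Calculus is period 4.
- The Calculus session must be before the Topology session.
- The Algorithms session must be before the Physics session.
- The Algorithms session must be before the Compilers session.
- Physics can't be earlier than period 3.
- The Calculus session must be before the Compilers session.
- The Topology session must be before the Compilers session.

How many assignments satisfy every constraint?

Splitting on Topology: it can be period 2 (14), period 3 (16). Listing each branch's schedules as (Compilers, Calculus, Algorithms, Physics) by period number:
Topology=period 2: (3,1,1,3) (3,1,1,4) (3,1,1,5) (3,1,2,3) (3,1,2,4) (3,1,2,5) (4,1,1,3) (4,1,1,4) (4,1,1,5) (4,1,2,3) (4,1,2,4) (4,1,2,5) (4,1,3,4) (4,1,3,5) — 14.
Topology=period 3: (4,1,1,3) (4,1,1,4) (4,1,1,5) (4,1,2,3) (4,1,2,4) (4,1,2,5) (4,1,3,4) (4,1,3,5) (4,2,1,3) (4,2,1,4) (4,2,1,5) (4,2,2,3) (4,2,2,4) (4,2,2,5) (4,2,3,4) (4,2,3,5) — 16.
Summing: 14 + 16 = 30.

30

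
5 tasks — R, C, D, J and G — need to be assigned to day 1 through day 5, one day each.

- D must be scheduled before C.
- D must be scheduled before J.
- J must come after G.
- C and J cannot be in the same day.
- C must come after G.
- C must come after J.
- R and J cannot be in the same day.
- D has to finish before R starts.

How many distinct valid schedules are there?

47

Splitting on R: it can be day 2 (7), day 3 (9), day 4 (11), day 5 (20). Listing each branch's schedules as (C, D, J, G) by day number:
R=day 2: (4,1,3,1) (4,1,3,2) (5,1,3,1) (5,1,3,2) (5,1,4,1) (5,1,4,2) (5,1,4,3) — 7.
R=day 3: (3,1,2,1) (4,1,2,1) (5,1,2,1) (5,1,4,1) (5,1,4,2) (5,1,4,3) (5,2,4,1) (5,2,4,2) (5,2,4,3) — 9.
R=day 4: (3,1,2,1) (4,1,2,1) (4,1,3,1) (4,1,3,2) (4,2,3,1) (4,2,3,2) (5,1,2,1) (5,1,3,1) (5,1,3,2) (5,2,3,1) (5,2,3,2) — 11.
R=day 5: (3,1,2,1) (4,1,2,1) (4,1,3,1) (4,1,3,2) (4,2,3,1) (4,2,3,2) (5,1,2,1) (5,1,3,1) (5,1,3,2) (5,1,4,1) (5,1,4,2) (5,1,4,3) (5,2,3,1) (5,2,3,2) (5,2,4,1) (5,2,4,2) (5,2,4,3) (5,3,4,1) (5,3,4,2) (5,3,4,3) — 20.
Summing: 7 + 9 + 11 + 20 = 47.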